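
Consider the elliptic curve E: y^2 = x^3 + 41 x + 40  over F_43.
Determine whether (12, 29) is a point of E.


Check whether y^2 = x^3 + 41 x + 40 (mod 43) for (x, y) = (12, 29).
LHS: y^2 = 29^2 mod 43 = 24
RHS: x^3 + 41 x + 40 = 12^3 + 41*12 + 40 mod 43 = 24
LHS = RHS

Yes, on the curve


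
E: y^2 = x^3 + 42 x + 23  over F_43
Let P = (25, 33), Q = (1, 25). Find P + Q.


P != Q, so use the chord formula.
s = (y2 - y1) / (x2 - x1) = (35) / (19) mod 43 = 29
x3 = s^2 - x1 - x2 mod 43 = 29^2 - 25 - 1 = 41
y3 = s (x1 - x3) - y1 mod 43 = 29 * (25 - 41) - 33 = 19

P + Q = (41, 19)


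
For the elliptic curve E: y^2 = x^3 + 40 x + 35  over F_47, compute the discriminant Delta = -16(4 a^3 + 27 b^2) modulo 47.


4 a^3 + 27 b^2 = 4*40^3 + 27*35^2 = 256000 + 33075 = 289075
Delta = -16 * (289075) = -4625200
Delta mod 47 = 23

Delta = 23 (mod 47)


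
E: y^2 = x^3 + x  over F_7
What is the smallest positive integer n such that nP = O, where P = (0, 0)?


Compute successive multiples of P until we hit O:
  1P = (0, 0)
  2P = O

ord(P) = 2


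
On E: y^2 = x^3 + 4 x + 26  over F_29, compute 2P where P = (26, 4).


k = 2 = 10_2 (binary, LSB first: 01)
Double-and-add from P = (26, 4):
  bit 0 = 0: acc unchanged = O
  bit 1 = 1: acc = O + (26, 25) = (26, 25)

2P = (26, 25)


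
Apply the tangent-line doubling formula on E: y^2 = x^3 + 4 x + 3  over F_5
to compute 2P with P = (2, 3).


Doubling: s = (3 x1^2 + a) / (2 y1)
s = (3*2^2 + 4) / (2*3) mod 5 = 1
x3 = s^2 - 2 x1 mod 5 = 1^2 - 2*2 = 2
y3 = s (x1 - x3) - y1 mod 5 = 1 * (2 - 2) - 3 = 2

2P = (2, 2)


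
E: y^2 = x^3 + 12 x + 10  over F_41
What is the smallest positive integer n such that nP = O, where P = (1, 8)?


Compute successive multiples of P until we hit O:
  1P = (1, 8)
  2P = (0, 16)
  3P = (22, 37)
  4P = (20, 38)
  5P = (10, 8)
  6P = (30, 33)
  7P = (30, 8)
  8P = (10, 33)
  ... (continuing to 13P)
  13P = O

ord(P) = 13


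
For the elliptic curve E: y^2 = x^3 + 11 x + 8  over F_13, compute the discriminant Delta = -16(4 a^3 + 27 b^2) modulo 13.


4 a^3 + 27 b^2 = 4*11^3 + 27*8^2 = 5324 + 1728 = 7052
Delta = -16 * (7052) = -112832
Delta mod 13 = 8

Delta = 8 (mod 13)


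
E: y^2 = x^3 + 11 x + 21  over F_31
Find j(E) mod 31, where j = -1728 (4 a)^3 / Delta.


Delta = -16(4 a^3 + 27 b^2) mod 31 = 18
-1728 * (4 a)^3 = -1728 * (4*11)^3 mod 31 = 30
j = 30 * 18^(-1) mod 31 = 12

j = 12 (mod 31)


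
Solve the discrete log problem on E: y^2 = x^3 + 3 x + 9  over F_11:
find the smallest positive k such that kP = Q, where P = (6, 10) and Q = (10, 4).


Enumerate multiples of P until we hit Q = (10, 4):
  1P = (6, 10)
  2P = (2, 10)
  3P = (3, 1)
  4P = (0, 8)
  5P = (10, 7)
  6P = (10, 4)
Match found at i = 6.

k = 6


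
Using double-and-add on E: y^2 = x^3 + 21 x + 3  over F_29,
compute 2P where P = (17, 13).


k = 2 = 10_2 (binary, LSB first: 01)
Double-and-add from P = (17, 13):
  bit 0 = 0: acc unchanged = O
  bit 1 = 1: acc = O + (2, 13) = (2, 13)

2P = (2, 13)


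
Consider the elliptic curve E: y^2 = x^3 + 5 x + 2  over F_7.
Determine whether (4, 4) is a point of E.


Check whether y^2 = x^3 + 5 x + 2 (mod 7) for (x, y) = (4, 4).
LHS: y^2 = 4^2 mod 7 = 2
RHS: x^3 + 5 x + 2 = 4^3 + 5*4 + 2 mod 7 = 2
LHS = RHS

Yes, on the curve


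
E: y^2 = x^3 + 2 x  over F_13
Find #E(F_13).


For each x in F_13, count y with y^2 = x^3 + 2 x + 0 mod 13:
  x = 0: RHS = 0, y in [0]  -> 1 point(s)
  x = 1: RHS = 3, y in [4, 9]  -> 2 point(s)
  x = 2: RHS = 12, y in [5, 8]  -> 2 point(s)
  x = 11: RHS = 1, y in [1, 12]  -> 2 point(s)
  x = 12: RHS = 10, y in [6, 7]  -> 2 point(s)
Affine points: 9. Add the point at infinity: total = 10.

#E(F_13) = 10


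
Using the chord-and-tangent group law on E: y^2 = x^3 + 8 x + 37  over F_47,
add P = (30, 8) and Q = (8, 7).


P != Q, so use the chord formula.
s = (y2 - y1) / (x2 - x1) = (46) / (25) mod 47 = 15
x3 = s^2 - x1 - x2 mod 47 = 15^2 - 30 - 8 = 46
y3 = s (x1 - x3) - y1 mod 47 = 15 * (30 - 46) - 8 = 34

P + Q = (46, 34)


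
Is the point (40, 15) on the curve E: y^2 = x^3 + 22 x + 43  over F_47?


Check whether y^2 = x^3 + 22 x + 43 (mod 47) for (x, y) = (40, 15).
LHS: y^2 = 15^2 mod 47 = 37
RHS: x^3 + 22 x + 43 = 40^3 + 22*40 + 43 mod 47 = 16
LHS != RHS

No, not on the curve


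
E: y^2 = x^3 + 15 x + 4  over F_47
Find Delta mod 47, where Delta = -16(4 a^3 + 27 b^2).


4 a^3 + 27 b^2 = 4*15^3 + 27*4^2 = 13500 + 432 = 13932
Delta = -16 * (13932) = -222912
Delta mod 47 = 9

Delta = 9 (mod 47)


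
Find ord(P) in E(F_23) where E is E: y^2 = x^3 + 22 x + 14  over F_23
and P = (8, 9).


Compute successive multiples of P until we hit O:
  1P = (8, 9)
  2P = (20, 17)
  3P = (21, 13)
  4P = (19, 0)
  5P = (21, 10)
  6P = (20, 6)
  7P = (8, 14)
  8P = O

ord(P) = 8


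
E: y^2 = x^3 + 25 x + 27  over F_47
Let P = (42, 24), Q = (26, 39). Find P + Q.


P != Q, so use the chord formula.
s = (y2 - y1) / (x2 - x1) = (15) / (31) mod 47 = 2
x3 = s^2 - x1 - x2 mod 47 = 2^2 - 42 - 26 = 30
y3 = s (x1 - x3) - y1 mod 47 = 2 * (42 - 30) - 24 = 0

P + Q = (30, 0)


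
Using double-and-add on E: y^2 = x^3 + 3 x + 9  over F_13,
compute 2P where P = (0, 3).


k = 2 = 10_2 (binary, LSB first: 01)
Double-and-add from P = (0, 3):
  bit 0 = 0: acc unchanged = O
  bit 1 = 1: acc = O + (10, 5) = (10, 5)

2P = (10, 5)


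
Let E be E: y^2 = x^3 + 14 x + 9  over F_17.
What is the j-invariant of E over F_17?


Delta = -16(4 a^3 + 27 b^2) mod 17 = 5
-1728 * (4 a)^3 = -1728 * (4*14)^3 mod 17 = 2
j = 2 * 5^(-1) mod 17 = 14

j = 14 (mod 17)


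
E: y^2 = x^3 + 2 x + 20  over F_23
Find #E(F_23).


For each x in F_23, count y with y^2 = x^3 + 2 x + 20 mod 23:
  x = 1: RHS = 0, y in [0]  -> 1 point(s)
  x = 2: RHS = 9, y in [3, 20]  -> 2 point(s)
  x = 4: RHS = 0, y in [0]  -> 1 point(s)
  x = 6: RHS = 18, y in [8, 15]  -> 2 point(s)
  x = 7: RHS = 9, y in [3, 20]  -> 2 point(s)
  x = 9: RHS = 8, y in [10, 13]  -> 2 point(s)
  x = 11: RHS = 16, y in [4, 19]  -> 2 point(s)
  x = 12: RHS = 1, y in [1, 22]  -> 2 point(s)
  x = 13: RHS = 12, y in [9, 14]  -> 2 point(s)
  x = 14: RHS = 9, y in [3, 20]  -> 2 point(s)
  x = 16: RHS = 8, y in [10, 13]  -> 2 point(s)
  x = 18: RHS = 0, y in [0]  -> 1 point(s)
  x = 21: RHS = 8, y in [10, 13]  -> 2 point(s)
Affine points: 23. Add the point at infinity: total = 24.

#E(F_23) = 24


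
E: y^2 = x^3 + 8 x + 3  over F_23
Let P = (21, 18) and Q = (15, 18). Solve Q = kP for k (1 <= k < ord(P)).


Enumerate multiples of P until we hit Q = (15, 18):
  1P = (21, 18)
  2P = (8, 2)
  3P = (3, 13)
  4P = (0, 7)
  5P = (15, 18)
Match found at i = 5.

k = 5


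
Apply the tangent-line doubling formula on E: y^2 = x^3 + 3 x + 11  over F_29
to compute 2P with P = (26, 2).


Doubling: s = (3 x1^2 + a) / (2 y1)
s = (3*26^2 + 3) / (2*2) mod 29 = 22
x3 = s^2 - 2 x1 mod 29 = 22^2 - 2*26 = 26
y3 = s (x1 - x3) - y1 mod 29 = 22 * (26 - 26) - 2 = 27

2P = (26, 27)


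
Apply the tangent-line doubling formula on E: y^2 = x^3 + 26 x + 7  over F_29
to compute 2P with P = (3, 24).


Doubling: s = (3 x1^2 + a) / (2 y1)
s = (3*3^2 + 26) / (2*24) mod 29 = 15
x3 = s^2 - 2 x1 mod 29 = 15^2 - 2*3 = 16
y3 = s (x1 - x3) - y1 mod 29 = 15 * (3 - 16) - 24 = 13

2P = (16, 13)


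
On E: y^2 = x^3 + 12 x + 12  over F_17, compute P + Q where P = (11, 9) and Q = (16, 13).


P != Q, so use the chord formula.
s = (y2 - y1) / (x2 - x1) = (4) / (5) mod 17 = 11
x3 = s^2 - x1 - x2 mod 17 = 11^2 - 11 - 16 = 9
y3 = s (x1 - x3) - y1 mod 17 = 11 * (11 - 9) - 9 = 13

P + Q = (9, 13)


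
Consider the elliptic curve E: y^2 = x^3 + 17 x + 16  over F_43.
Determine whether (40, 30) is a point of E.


Check whether y^2 = x^3 + 17 x + 16 (mod 43) for (x, y) = (40, 30).
LHS: y^2 = 30^2 mod 43 = 40
RHS: x^3 + 17 x + 16 = 40^3 + 17*40 + 16 mod 43 = 24
LHS != RHS

No, not on the curve


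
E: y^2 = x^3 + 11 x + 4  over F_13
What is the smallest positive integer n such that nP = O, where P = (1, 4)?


Compute successive multiples of P until we hit O:
  1P = (1, 4)
  2P = (10, 3)
  3P = (11, 0)
  4P = (10, 10)
  5P = (1, 9)
  6P = O

ord(P) = 6


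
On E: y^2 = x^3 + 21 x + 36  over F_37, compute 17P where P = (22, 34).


k = 17 = 10001_2 (binary, LSB first: 10001)
Double-and-add from P = (22, 34):
  bit 0 = 1: acc = O + (22, 34) = (22, 34)
  bit 1 = 0: acc unchanged = (22, 34)
  bit 2 = 0: acc unchanged = (22, 34)
  bit 3 = 0: acc unchanged = (22, 34)
  bit 4 = 1: acc = (22, 34) + (21, 28) = (30, 29)

17P = (30, 29)


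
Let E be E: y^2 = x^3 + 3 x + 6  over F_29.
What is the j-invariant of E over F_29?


Delta = -16(4 a^3 + 27 b^2) mod 29 = 4
-1728 * (4 a)^3 = -1728 * (4*3)^3 mod 29 = 1
j = 1 * 4^(-1) mod 29 = 22

j = 22 (mod 29)


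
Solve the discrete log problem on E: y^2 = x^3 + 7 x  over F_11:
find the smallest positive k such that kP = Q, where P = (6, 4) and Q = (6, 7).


Enumerate multiples of P until we hit Q = (6, 7):
  1P = (6, 4)
  2P = (3, 2)
  3P = (0, 0)
  4P = (3, 9)
  5P = (6, 7)
Match found at i = 5.

k = 5


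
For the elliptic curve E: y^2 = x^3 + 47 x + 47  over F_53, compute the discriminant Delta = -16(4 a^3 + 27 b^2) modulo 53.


4 a^3 + 27 b^2 = 4*47^3 + 27*47^2 = 415292 + 59643 = 474935
Delta = -16 * (474935) = -7598960
Delta mod 53 = 21

Delta = 21 (mod 53)


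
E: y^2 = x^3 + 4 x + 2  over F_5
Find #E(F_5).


For each x in F_5, count y with y^2 = x^3 + 4 x + 2 mod 5:
  x = 3: RHS = 1, y in [1, 4]  -> 2 point(s)
Affine points: 2. Add the point at infinity: total = 3.

#E(F_5) = 3


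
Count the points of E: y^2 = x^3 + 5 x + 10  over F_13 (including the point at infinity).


For each x in F_13, count y with y^2 = x^3 + 5 x + 10 mod 13:
  x = 0: RHS = 10, y in [6, 7]  -> 2 point(s)
  x = 1: RHS = 3, y in [4, 9]  -> 2 point(s)
  x = 3: RHS = 0, y in [0]  -> 1 point(s)
  x = 4: RHS = 3, y in [4, 9]  -> 2 point(s)
  x = 5: RHS = 4, y in [2, 11]  -> 2 point(s)
  x = 6: RHS = 9, y in [3, 10]  -> 2 point(s)
  x = 8: RHS = 3, y in [4, 9]  -> 2 point(s)
  x = 9: RHS = 4, y in [2, 11]  -> 2 point(s)
  x = 12: RHS = 4, y in [2, 11]  -> 2 point(s)
Affine points: 17. Add the point at infinity: total = 18.

#E(F_13) = 18


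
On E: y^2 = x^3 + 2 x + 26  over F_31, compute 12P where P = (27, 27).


k = 12 = 1100_2 (binary, LSB first: 0011)
Double-and-add from P = (27, 27):
  bit 0 = 0: acc unchanged = O
  bit 1 = 0: acc unchanged = O
  bit 2 = 1: acc = O + (23, 5) = (23, 5)
  bit 3 = 1: acc = (23, 5) + (3, 11) = (24, 17)

12P = (24, 17)


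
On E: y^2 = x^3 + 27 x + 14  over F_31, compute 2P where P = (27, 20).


Doubling: s = (3 x1^2 + a) / (2 y1)
s = (3*27^2 + 27) / (2*20) mod 31 = 29
x3 = s^2 - 2 x1 mod 31 = 29^2 - 2*27 = 12
y3 = s (x1 - x3) - y1 mod 31 = 29 * (27 - 12) - 20 = 12

2P = (12, 12)


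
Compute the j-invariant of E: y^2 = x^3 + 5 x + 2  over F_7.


Delta = -16(4 a^3 + 27 b^2) mod 7 = 2
-1728 * (4 a)^3 = -1728 * (4*5)^3 mod 7 = 6
j = 6 * 2^(-1) mod 7 = 3

j = 3 (mod 7)


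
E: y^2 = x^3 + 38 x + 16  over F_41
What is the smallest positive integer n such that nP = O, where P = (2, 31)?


Compute successive multiples of P until we hit O:
  1P = (2, 31)
  2P = (33, 26)
  3P = (37, 13)
  4P = (11, 24)
  5P = (20, 24)
  6P = (17, 9)
  7P = (38, 30)
  8P = (24, 22)
  ... (continuing to 45P)
  45P = O

ord(P) = 45


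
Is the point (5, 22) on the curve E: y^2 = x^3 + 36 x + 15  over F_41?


Check whether y^2 = x^3 + 36 x + 15 (mod 41) for (x, y) = (5, 22).
LHS: y^2 = 22^2 mod 41 = 33
RHS: x^3 + 36 x + 15 = 5^3 + 36*5 + 15 mod 41 = 33
LHS = RHS

Yes, on the curve


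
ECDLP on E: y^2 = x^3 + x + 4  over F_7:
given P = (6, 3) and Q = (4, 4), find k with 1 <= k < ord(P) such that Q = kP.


Enumerate multiples of P until we hit Q = (4, 4):
  1P = (6, 3)
  2P = (4, 3)
  3P = (4, 4)
Match found at i = 3.

k = 3


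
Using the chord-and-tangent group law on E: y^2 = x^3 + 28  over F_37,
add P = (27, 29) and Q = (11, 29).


P != Q, so use the chord formula.
s = (y2 - y1) / (x2 - x1) = (0) / (21) mod 37 = 0
x3 = s^2 - x1 - x2 mod 37 = 0^2 - 27 - 11 = 36
y3 = s (x1 - x3) - y1 mod 37 = 0 * (27 - 36) - 29 = 8

P + Q = (36, 8)


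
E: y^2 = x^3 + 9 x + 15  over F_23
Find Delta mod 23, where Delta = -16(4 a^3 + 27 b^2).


4 a^3 + 27 b^2 = 4*9^3 + 27*15^2 = 2916 + 6075 = 8991
Delta = -16 * (8991) = -143856
Delta mod 23 = 9

Delta = 9 (mod 23)


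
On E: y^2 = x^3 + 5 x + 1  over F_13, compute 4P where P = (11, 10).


k = 4 = 100_2 (binary, LSB first: 001)
Double-and-add from P = (11, 10):
  bit 0 = 0: acc unchanged = O
  bit 1 = 0: acc unchanged = O
  bit 2 = 1: acc = O + (6, 0) = (6, 0)

4P = (6, 0)


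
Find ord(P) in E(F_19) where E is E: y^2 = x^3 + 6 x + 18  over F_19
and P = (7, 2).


Compute successive multiples of P until we hit O:
  1P = (7, 2)
  2P = (11, 16)
  3P = (18, 7)
  4P = (3, 5)
  5P = (6, 2)
  6P = (6, 17)
  7P = (3, 14)
  8P = (18, 12)
  ... (continuing to 11P)
  11P = O

ord(P) = 11


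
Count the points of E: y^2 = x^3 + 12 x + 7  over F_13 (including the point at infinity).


For each x in F_13, count y with y^2 = x^3 + 12 x + 7 mod 13:
  x = 2: RHS = 0, y in [0]  -> 1 point(s)
  x = 5: RHS = 10, y in [6, 7]  -> 2 point(s)
  x = 6: RHS = 9, y in [3, 10]  -> 2 point(s)
  x = 8: RHS = 4, y in [2, 11]  -> 2 point(s)
  x = 9: RHS = 12, y in [5, 8]  -> 2 point(s)
  x = 10: RHS = 9, y in [3, 10]  -> 2 point(s)
  x = 11: RHS = 1, y in [1, 12]  -> 2 point(s)
Affine points: 13. Add the point at infinity: total = 14.

#E(F_13) = 14


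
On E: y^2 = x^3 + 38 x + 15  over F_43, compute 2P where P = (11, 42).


Doubling: s = (3 x1^2 + a) / (2 y1)
s = (3*11^2 + 38) / (2*42) mod 43 = 36
x3 = s^2 - 2 x1 mod 43 = 36^2 - 2*11 = 27
y3 = s (x1 - x3) - y1 mod 43 = 36 * (11 - 27) - 42 = 27

2P = (27, 27)


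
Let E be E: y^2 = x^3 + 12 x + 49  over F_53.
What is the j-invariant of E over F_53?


Delta = -16(4 a^3 + 27 b^2) mod 53 = 50
-1728 * (4 a)^3 = -1728 * (4*12)^3 mod 53 = 25
j = 25 * 50^(-1) mod 53 = 27

j = 27 (mod 53)


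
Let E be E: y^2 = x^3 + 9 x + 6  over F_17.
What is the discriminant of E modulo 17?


4 a^3 + 27 b^2 = 4*9^3 + 27*6^2 = 2916 + 972 = 3888
Delta = -16 * (3888) = -62208
Delta mod 17 = 12

Delta = 12 (mod 17)


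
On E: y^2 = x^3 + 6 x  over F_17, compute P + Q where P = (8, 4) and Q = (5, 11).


P != Q, so use the chord formula.
s = (y2 - y1) / (x2 - x1) = (7) / (14) mod 17 = 9
x3 = s^2 - x1 - x2 mod 17 = 9^2 - 8 - 5 = 0
y3 = s (x1 - x3) - y1 mod 17 = 9 * (8 - 0) - 4 = 0

P + Q = (0, 0)


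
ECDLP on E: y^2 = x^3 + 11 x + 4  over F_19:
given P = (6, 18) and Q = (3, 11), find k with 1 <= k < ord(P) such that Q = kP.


Enumerate multiples of P until we hit Q = (3, 11):
  1P = (6, 18)
  2P = (18, 12)
  3P = (0, 17)
  4P = (3, 11)
Match found at i = 4.

k = 4


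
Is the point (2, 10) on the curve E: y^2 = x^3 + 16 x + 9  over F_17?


Check whether y^2 = x^3 + 16 x + 9 (mod 17) for (x, y) = (2, 10).
LHS: y^2 = 10^2 mod 17 = 15
RHS: x^3 + 16 x + 9 = 2^3 + 16*2 + 9 mod 17 = 15
LHS = RHS

Yes, on the curve


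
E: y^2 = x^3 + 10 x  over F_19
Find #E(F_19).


For each x in F_19, count y with y^2 = x^3 + 10 x + 0 mod 19:
  x = 0: RHS = 0, y in [0]  -> 1 point(s)
  x = 1: RHS = 11, y in [7, 12]  -> 2 point(s)
  x = 2: RHS = 9, y in [3, 16]  -> 2 point(s)
  x = 3: RHS = 0, y in [0]  -> 1 point(s)
  x = 4: RHS = 9, y in [3, 16]  -> 2 point(s)
  x = 5: RHS = 4, y in [2, 17]  -> 2 point(s)
  x = 10: RHS = 17, y in [6, 13]  -> 2 point(s)
  x = 11: RHS = 16, y in [4, 15]  -> 2 point(s)
  x = 12: RHS = 5, y in [9, 10]  -> 2 point(s)
  x = 13: RHS = 9, y in [3, 16]  -> 2 point(s)
  x = 16: RHS = 0, y in [0]  -> 1 point(s)
Affine points: 19. Add the point at infinity: total = 20.

#E(F_19) = 20


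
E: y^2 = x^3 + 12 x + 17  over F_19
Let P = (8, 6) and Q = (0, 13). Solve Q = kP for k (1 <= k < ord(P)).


Enumerate multiples of P until we hit Q = (0, 13):
  1P = (8, 6)
  2P = (7, 11)
  3P = (10, 4)
  4P = (2, 7)
  5P = (18, 2)
  6P = (0, 6)
  7P = (11, 13)
  8P = (16, 7)
  9P = (6, 18)
  10P = (3, 2)
  11P = (17, 2)
  12P = (1, 12)
  13P = (15, 0)
  14P = (1, 7)
  15P = (17, 17)
  16P = (3, 17)
  17P = (6, 1)
  18P = (16, 12)
  19P = (11, 6)
  20P = (0, 13)
Match found at i = 20.

k = 20


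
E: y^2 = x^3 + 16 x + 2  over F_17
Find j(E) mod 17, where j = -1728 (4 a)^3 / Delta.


Delta = -16(4 a^3 + 27 b^2) mod 17 = 2
-1728 * (4 a)^3 = -1728 * (4*16)^3 mod 17 = 7
j = 7 * 2^(-1) mod 17 = 12

j = 12 (mod 17)


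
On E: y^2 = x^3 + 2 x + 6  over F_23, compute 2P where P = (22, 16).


Doubling: s = (3 x1^2 + a) / (2 y1)
s = (3*22^2 + 2) / (2*16) mod 23 = 21
x3 = s^2 - 2 x1 mod 23 = 21^2 - 2*22 = 6
y3 = s (x1 - x3) - y1 mod 23 = 21 * (22 - 6) - 16 = 21

2P = (6, 21)


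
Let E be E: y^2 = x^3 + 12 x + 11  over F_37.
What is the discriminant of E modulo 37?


4 a^3 + 27 b^2 = 4*12^3 + 27*11^2 = 6912 + 3267 = 10179
Delta = -16 * (10179) = -162864
Delta mod 37 = 10

Delta = 10 (mod 37)


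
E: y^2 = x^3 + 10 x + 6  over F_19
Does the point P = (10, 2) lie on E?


Check whether y^2 = x^3 + 10 x + 6 (mod 19) for (x, y) = (10, 2).
LHS: y^2 = 2^2 mod 19 = 4
RHS: x^3 + 10 x + 6 = 10^3 + 10*10 + 6 mod 19 = 4
LHS = RHS

Yes, on the curve


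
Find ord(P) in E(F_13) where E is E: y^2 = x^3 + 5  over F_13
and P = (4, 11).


Compute successive multiples of P until we hit O:
  1P = (4, 11)
  2P = (6, 0)
  3P = (4, 2)
  4P = O

ord(P) = 4


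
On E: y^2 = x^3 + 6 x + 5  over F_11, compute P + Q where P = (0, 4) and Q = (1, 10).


P != Q, so use the chord formula.
s = (y2 - y1) / (x2 - x1) = (6) / (1) mod 11 = 6
x3 = s^2 - x1 - x2 mod 11 = 6^2 - 0 - 1 = 2
y3 = s (x1 - x3) - y1 mod 11 = 6 * (0 - 2) - 4 = 6

P + Q = (2, 6)


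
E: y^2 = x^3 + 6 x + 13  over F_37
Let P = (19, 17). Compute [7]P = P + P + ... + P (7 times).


k = 7 = 111_2 (binary, LSB first: 111)
Double-and-add from P = (19, 17):
  bit 0 = 1: acc = O + (19, 17) = (19, 17)
  bit 1 = 1: acc = (19, 17) + (11, 2) = (3, 13)
  bit 2 = 1: acc = (3, 13) + (22, 10) = (11, 35)

7P = (11, 35)


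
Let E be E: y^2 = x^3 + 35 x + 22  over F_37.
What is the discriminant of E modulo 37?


4 a^3 + 27 b^2 = 4*35^3 + 27*22^2 = 171500 + 13068 = 184568
Delta = -16 * (184568) = -2953088
Delta mod 37 = 30

Delta = 30 (mod 37)


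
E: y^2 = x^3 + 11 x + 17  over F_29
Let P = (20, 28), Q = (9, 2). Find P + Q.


P != Q, so use the chord formula.
s = (y2 - y1) / (x2 - x1) = (3) / (18) mod 29 = 5
x3 = s^2 - x1 - x2 mod 29 = 5^2 - 20 - 9 = 25
y3 = s (x1 - x3) - y1 mod 29 = 5 * (20 - 25) - 28 = 5

P + Q = (25, 5)


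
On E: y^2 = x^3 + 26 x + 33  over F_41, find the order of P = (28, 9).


Compute successive multiples of P until we hit O:
  1P = (28, 9)
  2P = (26, 32)
  3P = (27, 0)
  4P = (26, 9)
  5P = (28, 32)
  6P = O

ord(P) = 6


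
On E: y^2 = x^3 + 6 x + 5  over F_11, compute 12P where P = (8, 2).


k = 12 = 1100_2 (binary, LSB first: 0011)
Double-and-add from P = (8, 2):
  bit 0 = 0: acc unchanged = O
  bit 1 = 0: acc unchanged = O
  bit 2 = 1: acc = O + (0, 7) = (0, 7)
  bit 3 = 1: acc = (0, 7) + (4, 7) = (7, 4)

12P = (7, 4)


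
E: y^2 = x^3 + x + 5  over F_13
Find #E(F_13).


For each x in F_13, count y with y^2 = x^3 + 1 x + 5 mod 13:
  x = 3: RHS = 9, y in [3, 10]  -> 2 point(s)
  x = 7: RHS = 4, y in [2, 11]  -> 2 point(s)
  x = 10: RHS = 1, y in [1, 12]  -> 2 point(s)
  x = 12: RHS = 3, y in [4, 9]  -> 2 point(s)
Affine points: 8. Add the point at infinity: total = 9.

#E(F_13) = 9


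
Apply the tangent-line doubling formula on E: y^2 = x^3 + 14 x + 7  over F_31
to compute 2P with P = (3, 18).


Doubling: s = (3 x1^2 + a) / (2 y1)
s = (3*3^2 + 14) / (2*18) mod 31 = 2
x3 = s^2 - 2 x1 mod 31 = 2^2 - 2*3 = 29
y3 = s (x1 - x3) - y1 mod 31 = 2 * (3 - 29) - 18 = 23

2P = (29, 23)


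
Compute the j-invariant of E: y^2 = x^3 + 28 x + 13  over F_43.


Delta = -16(4 a^3 + 27 b^2) mod 43 = 17
-1728 * (4 a)^3 = -1728 * (4*28)^3 mod 43 = 2
j = 2 * 17^(-1) mod 43 = 33

j = 33 (mod 43)


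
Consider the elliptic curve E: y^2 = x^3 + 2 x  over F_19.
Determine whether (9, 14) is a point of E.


Check whether y^2 = x^3 + 2 x + 0 (mod 19) for (x, y) = (9, 14).
LHS: y^2 = 14^2 mod 19 = 6
RHS: x^3 + 2 x + 0 = 9^3 + 2*9 + 0 mod 19 = 6
LHS = RHS

Yes, on the curve


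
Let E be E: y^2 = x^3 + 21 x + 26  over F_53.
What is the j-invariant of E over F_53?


Delta = -16(4 a^3 + 27 b^2) mod 53 = 46
-1728 * (4 a)^3 = -1728 * (4*21)^3 mod 53 = 52
j = 52 * 46^(-1) mod 53 = 38

j = 38 (mod 53)


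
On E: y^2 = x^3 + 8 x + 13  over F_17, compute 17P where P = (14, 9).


k = 17 = 10001_2 (binary, LSB first: 10001)
Double-and-add from P = (14, 9):
  bit 0 = 1: acc = O + (14, 9) = (14, 9)
  bit 1 = 0: acc unchanged = (14, 9)
  bit 2 = 0: acc unchanged = (14, 9)
  bit 3 = 0: acc unchanged = (14, 9)
  bit 4 = 1: acc = (14, 9) + (13, 6) = (16, 2)

17P = (16, 2)


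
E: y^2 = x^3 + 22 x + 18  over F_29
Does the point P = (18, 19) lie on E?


Check whether y^2 = x^3 + 22 x + 18 (mod 29) for (x, y) = (18, 19).
LHS: y^2 = 19^2 mod 29 = 13
RHS: x^3 + 22 x + 18 = 18^3 + 22*18 + 18 mod 29 = 11
LHS != RHS

No, not on the curve


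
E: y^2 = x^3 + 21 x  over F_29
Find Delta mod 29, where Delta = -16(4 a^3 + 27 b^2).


4 a^3 + 27 b^2 = 4*21^3 + 27*0^2 = 37044 + 0 = 37044
Delta = -16 * (37044) = -592704
Delta mod 29 = 27

Delta = 27 (mod 29)


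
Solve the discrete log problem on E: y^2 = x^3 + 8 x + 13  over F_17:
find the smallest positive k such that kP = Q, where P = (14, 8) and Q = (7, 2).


Enumerate multiples of P until we hit Q = (7, 2):
  1P = (14, 8)
  2P = (7, 2)
Match found at i = 2.

k = 2


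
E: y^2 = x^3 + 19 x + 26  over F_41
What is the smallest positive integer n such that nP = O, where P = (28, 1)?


Compute successive multiples of P until we hit O:
  1P = (28, 1)
  2P = (28, 40)
  3P = O

ord(P) = 3


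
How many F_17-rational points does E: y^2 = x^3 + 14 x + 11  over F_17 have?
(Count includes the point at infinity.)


For each x in F_17, count y with y^2 = x^3 + 14 x + 11 mod 17:
  x = 1: RHS = 9, y in [3, 14]  -> 2 point(s)
  x = 2: RHS = 13, y in [8, 9]  -> 2 point(s)
  x = 5: RHS = 2, y in [6, 11]  -> 2 point(s)
  x = 9: RHS = 16, y in [4, 13]  -> 2 point(s)
  x = 11: RHS = 0, y in [0]  -> 1 point(s)
  x = 15: RHS = 9, y in [3, 14]  -> 2 point(s)
  x = 16: RHS = 13, y in [8, 9]  -> 2 point(s)
Affine points: 13. Add the point at infinity: total = 14.

#E(F_17) = 14


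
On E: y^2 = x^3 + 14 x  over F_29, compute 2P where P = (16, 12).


Doubling: s = (3 x1^2 + a) / (2 y1)
s = (3*16^2 + 14) / (2*12) mod 29 = 6
x3 = s^2 - 2 x1 mod 29 = 6^2 - 2*16 = 4
y3 = s (x1 - x3) - y1 mod 29 = 6 * (16 - 4) - 12 = 2

2P = (4, 2)


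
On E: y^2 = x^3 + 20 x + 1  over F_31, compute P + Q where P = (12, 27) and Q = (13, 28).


P != Q, so use the chord formula.
s = (y2 - y1) / (x2 - x1) = (1) / (1) mod 31 = 1
x3 = s^2 - x1 - x2 mod 31 = 1^2 - 12 - 13 = 7
y3 = s (x1 - x3) - y1 mod 31 = 1 * (12 - 7) - 27 = 9

P + Q = (7, 9)


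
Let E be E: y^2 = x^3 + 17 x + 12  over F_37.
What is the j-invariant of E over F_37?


Delta = -16(4 a^3 + 27 b^2) mod 37 = 20
-1728 * (4 a)^3 = -1728 * (4*17)^3 mod 37 = 29
j = 29 * 20^(-1) mod 37 = 7

j = 7 (mod 37)


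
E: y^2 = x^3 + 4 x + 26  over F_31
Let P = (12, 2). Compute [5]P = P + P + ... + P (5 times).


k = 5 = 101_2 (binary, LSB first: 101)
Double-and-add from P = (12, 2):
  bit 0 = 1: acc = O + (12, 2) = (12, 2)
  bit 1 = 0: acc unchanged = (12, 2)
  bit 2 = 1: acc = (12, 2) + (17, 27) = (27, 16)

5P = (27, 16)


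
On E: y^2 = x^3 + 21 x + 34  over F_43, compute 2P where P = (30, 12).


Doubling: s = (3 x1^2 + a) / (2 y1)
s = (3*30^2 + 21) / (2*12) mod 43 = 22
x3 = s^2 - 2 x1 mod 43 = 22^2 - 2*30 = 37
y3 = s (x1 - x3) - y1 mod 43 = 22 * (30 - 37) - 12 = 6

2P = (37, 6)


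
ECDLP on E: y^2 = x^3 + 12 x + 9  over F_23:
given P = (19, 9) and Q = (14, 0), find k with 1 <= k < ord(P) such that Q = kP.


Enumerate multiples of P until we hit Q = (14, 0):
  1P = (19, 9)
  2P = (14, 0)
Match found at i = 2.

k = 2


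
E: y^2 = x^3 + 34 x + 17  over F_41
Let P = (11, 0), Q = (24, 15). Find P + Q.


P != Q, so use the chord formula.
s = (y2 - y1) / (x2 - x1) = (15) / (13) mod 41 = 39
x3 = s^2 - x1 - x2 mod 41 = 39^2 - 11 - 24 = 10
y3 = s (x1 - x3) - y1 mod 41 = 39 * (11 - 10) - 0 = 39

P + Q = (10, 39)


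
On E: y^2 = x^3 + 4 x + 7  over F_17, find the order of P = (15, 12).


Compute successive multiples of P until we hit O:
  1P = (15, 12)
  2P = (12, 7)
  3P = (6, 3)
  4P = (14, 6)
  5P = (7, 2)
  6P = (4, 6)
  7P = (16, 6)
  8P = (5, 13)
  ... (continuing to 17P)
  17P = O

ord(P) = 17


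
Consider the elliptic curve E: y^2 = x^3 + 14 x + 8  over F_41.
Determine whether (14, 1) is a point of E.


Check whether y^2 = x^3 + 14 x + 8 (mod 41) for (x, y) = (14, 1).
LHS: y^2 = 1^2 mod 41 = 1
RHS: x^3 + 14 x + 8 = 14^3 + 14*14 + 8 mod 41 = 37
LHS != RHS

No, not on the curve


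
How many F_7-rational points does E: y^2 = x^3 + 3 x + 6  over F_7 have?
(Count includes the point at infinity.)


For each x in F_7, count y with y^2 = x^3 + 3 x + 6 mod 7:
  x = 3: RHS = 0, y in [0]  -> 1 point(s)
  x = 6: RHS = 2, y in [3, 4]  -> 2 point(s)
Affine points: 3. Add the point at infinity: total = 4.

#E(F_7) = 4


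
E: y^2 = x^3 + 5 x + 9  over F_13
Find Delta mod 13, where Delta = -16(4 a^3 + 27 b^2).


4 a^3 + 27 b^2 = 4*5^3 + 27*9^2 = 500 + 2187 = 2687
Delta = -16 * (2687) = -42992
Delta mod 13 = 12

Delta = 12 (mod 13)


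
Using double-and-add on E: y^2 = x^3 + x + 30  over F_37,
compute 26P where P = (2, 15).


k = 26 = 11010_2 (binary, LSB first: 01011)
Double-and-add from P = (2, 15):
  bit 0 = 0: acc unchanged = O
  bit 1 = 1: acc = O + (7, 26) = (7, 26)
  bit 2 = 0: acc unchanged = (7, 26)
  bit 3 = 1: acc = (7, 26) + (31, 17) = (24, 22)
  bit 4 = 1: acc = (24, 22) + (33, 31) = (18, 21)

26P = (18, 21)


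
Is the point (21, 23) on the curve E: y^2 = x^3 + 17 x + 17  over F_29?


Check whether y^2 = x^3 + 17 x + 17 (mod 29) for (x, y) = (21, 23).
LHS: y^2 = 23^2 mod 29 = 7
RHS: x^3 + 17 x + 17 = 21^3 + 17*21 + 17 mod 29 = 7
LHS = RHS

Yes, on the curve


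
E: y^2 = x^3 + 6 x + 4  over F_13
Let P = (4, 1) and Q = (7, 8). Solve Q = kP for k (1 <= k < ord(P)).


Enumerate multiples of P until we hit Q = (7, 8):
  1P = (4, 1)
  2P = (6, 10)
  3P = (7, 5)
  4P = (11, 7)
  5P = (12, 7)
  6P = (0, 2)
  7P = (5, 9)
  8P = (3, 7)
  9P = (3, 6)
  10P = (5, 4)
  11P = (0, 11)
  12P = (12, 6)
  13P = (11, 6)
  14P = (7, 8)
Match found at i = 14.

k = 14


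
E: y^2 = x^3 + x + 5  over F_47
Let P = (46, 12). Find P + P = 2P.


Doubling: s = (3 x1^2 + a) / (2 y1)
s = (3*46^2 + 1) / (2*12) mod 47 = 8
x3 = s^2 - 2 x1 mod 47 = 8^2 - 2*46 = 19
y3 = s (x1 - x3) - y1 mod 47 = 8 * (46 - 19) - 12 = 16

2P = (19, 16)


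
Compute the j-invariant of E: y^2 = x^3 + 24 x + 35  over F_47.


Delta = -16(4 a^3 + 27 b^2) mod 47 = 12
-1728 * (4 a)^3 = -1728 * (4*24)^3 mod 47 = 41
j = 41 * 12^(-1) mod 47 = 23

j = 23 (mod 47)


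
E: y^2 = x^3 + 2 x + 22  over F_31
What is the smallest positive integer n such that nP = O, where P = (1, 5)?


Compute successive multiples of P until we hit O:
  1P = (1, 5)
  2P = (6, 8)
  3P = (7, 10)
  4P = (28, 19)
  5P = (22, 22)
  6P = (5, 8)
  7P = (12, 10)
  8P = (20, 23)
  ... (continuing to 17P)
  17P = O

ord(P) = 17


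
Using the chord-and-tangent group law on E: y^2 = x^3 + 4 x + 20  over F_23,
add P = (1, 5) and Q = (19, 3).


P != Q, so use the chord formula.
s = (y2 - y1) / (x2 - x1) = (21) / (18) mod 23 = 5
x3 = s^2 - x1 - x2 mod 23 = 5^2 - 1 - 19 = 5
y3 = s (x1 - x3) - y1 mod 23 = 5 * (1 - 5) - 5 = 21

P + Q = (5, 21)


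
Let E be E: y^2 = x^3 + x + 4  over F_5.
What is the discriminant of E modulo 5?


4 a^3 + 27 b^2 = 4*1^3 + 27*4^2 = 4 + 432 = 436
Delta = -16 * (436) = -6976
Delta mod 5 = 4

Delta = 4 (mod 5)


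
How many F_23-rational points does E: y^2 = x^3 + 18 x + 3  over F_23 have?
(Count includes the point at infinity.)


For each x in F_23, count y with y^2 = x^3 + 18 x + 3 mod 23:
  x = 0: RHS = 3, y in [7, 16]  -> 2 point(s)
  x = 2: RHS = 1, y in [1, 22]  -> 2 point(s)
  x = 4: RHS = 1, y in [1, 22]  -> 2 point(s)
  x = 7: RHS = 12, y in [9, 14]  -> 2 point(s)
  x = 14: RHS = 9, y in [3, 20]  -> 2 point(s)
  x = 17: RHS = 1, y in [1, 22]  -> 2 point(s)
  x = 18: RHS = 18, y in [8, 15]  -> 2 point(s)
Affine points: 14. Add the point at infinity: total = 15.

#E(F_23) = 15


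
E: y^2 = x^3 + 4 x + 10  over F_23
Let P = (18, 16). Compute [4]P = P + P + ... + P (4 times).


k = 4 = 100_2 (binary, LSB first: 001)
Double-and-add from P = (18, 16):
  bit 0 = 0: acc unchanged = O
  bit 1 = 0: acc unchanged = O
  bit 2 = 1: acc = O + (7, 6) = (7, 6)

4P = (7, 6)


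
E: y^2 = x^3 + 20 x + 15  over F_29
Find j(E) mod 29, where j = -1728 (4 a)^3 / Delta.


Delta = -16(4 a^3 + 27 b^2) mod 29 = 3
-1728 * (4 a)^3 = -1728 * (4*20)^3 mod 29 = 2
j = 2 * 3^(-1) mod 29 = 20

j = 20 (mod 29)


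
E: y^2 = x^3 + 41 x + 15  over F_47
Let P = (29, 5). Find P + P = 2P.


Doubling: s = (3 x1^2 + a) / (2 y1)
s = (3*29^2 + 41) / (2*5) mod 47 = 12
x3 = s^2 - 2 x1 mod 47 = 12^2 - 2*29 = 39
y3 = s (x1 - x3) - y1 mod 47 = 12 * (29 - 39) - 5 = 16

2P = (39, 16)


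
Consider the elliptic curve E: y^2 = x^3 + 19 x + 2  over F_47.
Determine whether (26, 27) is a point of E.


Check whether y^2 = x^3 + 19 x + 2 (mod 47) for (x, y) = (26, 27).
LHS: y^2 = 27^2 mod 47 = 24
RHS: x^3 + 19 x + 2 = 26^3 + 19*26 + 2 mod 47 = 24
LHS = RHS

Yes, on the curve


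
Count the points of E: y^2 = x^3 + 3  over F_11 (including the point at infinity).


For each x in F_11, count y with y^2 = x^3 + 0 x + 3 mod 11:
  x = 0: RHS = 3, y in [5, 6]  -> 2 point(s)
  x = 1: RHS = 4, y in [2, 9]  -> 2 point(s)
  x = 2: RHS = 0, y in [0]  -> 1 point(s)
  x = 4: RHS = 1, y in [1, 10]  -> 2 point(s)
  x = 7: RHS = 5, y in [4, 7]  -> 2 point(s)
  x = 8: RHS = 9, y in [3, 8]  -> 2 point(s)
Affine points: 11. Add the point at infinity: total = 12.

#E(F_11) = 12


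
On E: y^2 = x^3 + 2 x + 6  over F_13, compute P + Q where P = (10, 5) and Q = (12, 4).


P != Q, so use the chord formula.
s = (y2 - y1) / (x2 - x1) = (12) / (2) mod 13 = 6
x3 = s^2 - x1 - x2 mod 13 = 6^2 - 10 - 12 = 1
y3 = s (x1 - x3) - y1 mod 13 = 6 * (10 - 1) - 5 = 10

P + Q = (1, 10)


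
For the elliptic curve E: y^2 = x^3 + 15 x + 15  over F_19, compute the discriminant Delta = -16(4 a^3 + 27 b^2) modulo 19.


4 a^3 + 27 b^2 = 4*15^3 + 27*15^2 = 13500 + 6075 = 19575
Delta = -16 * (19575) = -313200
Delta mod 19 = 15

Delta = 15 (mod 19)


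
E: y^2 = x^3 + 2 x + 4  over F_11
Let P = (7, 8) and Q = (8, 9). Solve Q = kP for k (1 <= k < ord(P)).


Enumerate multiples of P until we hit Q = (8, 9):
  1P = (7, 8)
  2P = (9, 5)
  3P = (0, 9)
  4P = (2, 7)
  5P = (6, 1)
  6P = (3, 9)
  7P = (10, 1)
  8P = (8, 9)
Match found at i = 8.

k = 8


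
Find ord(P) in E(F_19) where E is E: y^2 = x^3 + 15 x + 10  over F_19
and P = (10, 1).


Compute successive multiples of P until we hit O:
  1P = (10, 1)
  2P = (15, 0)
  3P = (10, 18)
  4P = O

ord(P) = 4


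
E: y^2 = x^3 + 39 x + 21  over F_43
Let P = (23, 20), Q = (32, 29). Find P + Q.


P != Q, so use the chord formula.
s = (y2 - y1) / (x2 - x1) = (9) / (9) mod 43 = 1
x3 = s^2 - x1 - x2 mod 43 = 1^2 - 23 - 32 = 32
y3 = s (x1 - x3) - y1 mod 43 = 1 * (23 - 32) - 20 = 14

P + Q = (32, 14)


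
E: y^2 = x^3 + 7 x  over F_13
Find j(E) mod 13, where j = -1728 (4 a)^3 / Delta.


Delta = -16(4 a^3 + 27 b^2) mod 13 = 5
-1728 * (4 a)^3 = -1728 * (4*7)^3 mod 13 = 8
j = 8 * 5^(-1) mod 13 = 12

j = 12 (mod 13)


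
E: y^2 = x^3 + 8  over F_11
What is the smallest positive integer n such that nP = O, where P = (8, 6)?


Compute successive multiples of P until we hit O:
  1P = (8, 6)
  2P = (9, 0)
  3P = (8, 5)
  4P = O

ord(P) = 4


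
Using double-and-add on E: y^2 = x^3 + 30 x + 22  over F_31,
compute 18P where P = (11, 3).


k = 18 = 10010_2 (binary, LSB first: 01001)
Double-and-add from P = (11, 3):
  bit 0 = 0: acc unchanged = O
  bit 1 = 1: acc = O + (29, 27) = (29, 27)
  bit 2 = 0: acc unchanged = (29, 27)
  bit 3 = 0: acc unchanged = (29, 27)
  bit 4 = 1: acc = (29, 27) + (4, 12) = (12, 8)

18P = (12, 8)


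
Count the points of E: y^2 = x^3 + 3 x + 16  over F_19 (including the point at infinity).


For each x in F_19, count y with y^2 = x^3 + 3 x + 16 mod 19:
  x = 0: RHS = 16, y in [4, 15]  -> 2 point(s)
  x = 1: RHS = 1, y in [1, 18]  -> 2 point(s)
  x = 2: RHS = 11, y in [7, 12]  -> 2 point(s)
  x = 4: RHS = 16, y in [4, 15]  -> 2 point(s)
  x = 5: RHS = 4, y in [2, 17]  -> 2 point(s)
  x = 7: RHS = 0, y in [0]  -> 1 point(s)
  x = 8: RHS = 1, y in [1, 18]  -> 2 point(s)
  x = 10: RHS = 1, y in [1, 18]  -> 2 point(s)
  x = 14: RHS = 9, y in [3, 16]  -> 2 point(s)
  x = 15: RHS = 16, y in [4, 15]  -> 2 point(s)
Affine points: 19. Add the point at infinity: total = 20.

#E(F_19) = 20


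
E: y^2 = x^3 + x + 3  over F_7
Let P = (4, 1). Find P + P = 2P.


Doubling: s = (3 x1^2 + a) / (2 y1)
s = (3*4^2 + 1) / (2*1) mod 7 = 0
x3 = s^2 - 2 x1 mod 7 = 0^2 - 2*4 = 6
y3 = s (x1 - x3) - y1 mod 7 = 0 * (4 - 6) - 1 = 6

2P = (6, 6)


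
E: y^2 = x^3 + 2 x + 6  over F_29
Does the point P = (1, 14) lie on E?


Check whether y^2 = x^3 + 2 x + 6 (mod 29) for (x, y) = (1, 14).
LHS: y^2 = 14^2 mod 29 = 22
RHS: x^3 + 2 x + 6 = 1^3 + 2*1 + 6 mod 29 = 9
LHS != RHS

No, not on the curve


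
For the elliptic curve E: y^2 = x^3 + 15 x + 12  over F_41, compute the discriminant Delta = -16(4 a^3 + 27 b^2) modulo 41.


4 a^3 + 27 b^2 = 4*15^3 + 27*12^2 = 13500 + 3888 = 17388
Delta = -16 * (17388) = -278208
Delta mod 41 = 18

Delta = 18 (mod 41)


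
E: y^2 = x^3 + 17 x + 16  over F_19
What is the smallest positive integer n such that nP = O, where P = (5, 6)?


Compute successive multiples of P until we hit O:
  1P = (5, 6)
  2P = (15, 6)
  3P = (18, 13)
  4P = (0, 4)
  5P = (2, 18)
  6P = (9, 10)
  7P = (6, 12)
  8P = (6, 7)
  ... (continuing to 15P)
  15P = O

ord(P) = 15


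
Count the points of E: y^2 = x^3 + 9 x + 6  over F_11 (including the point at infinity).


For each x in F_11, count y with y^2 = x^3 + 9 x + 6 mod 11:
  x = 1: RHS = 5, y in [4, 7]  -> 2 point(s)
  x = 3: RHS = 5, y in [4, 7]  -> 2 point(s)
  x = 5: RHS = 0, y in [0]  -> 1 point(s)
  x = 6: RHS = 1, y in [1, 10]  -> 2 point(s)
  x = 7: RHS = 5, y in [4, 7]  -> 2 point(s)
Affine points: 9. Add the point at infinity: total = 10.

#E(F_11) = 10


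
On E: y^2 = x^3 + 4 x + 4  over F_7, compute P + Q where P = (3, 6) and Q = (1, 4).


P != Q, so use the chord formula.
s = (y2 - y1) / (x2 - x1) = (5) / (5) mod 7 = 1
x3 = s^2 - x1 - x2 mod 7 = 1^2 - 3 - 1 = 4
y3 = s (x1 - x3) - y1 mod 7 = 1 * (3 - 4) - 6 = 0

P + Q = (4, 0)


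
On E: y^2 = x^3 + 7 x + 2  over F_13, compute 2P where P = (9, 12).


k = 2 = 10_2 (binary, LSB first: 01)
Double-and-add from P = (9, 12):
  bit 0 = 0: acc unchanged = O
  bit 1 = 1: acc = O + (7, 11) = (7, 11)

2P = (7, 11)


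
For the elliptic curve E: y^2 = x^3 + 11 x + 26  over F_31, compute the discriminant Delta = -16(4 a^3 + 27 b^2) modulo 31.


4 a^3 + 27 b^2 = 4*11^3 + 27*26^2 = 5324 + 18252 = 23576
Delta = -16 * (23576) = -377216
Delta mod 31 = 23

Delta = 23 (mod 31)


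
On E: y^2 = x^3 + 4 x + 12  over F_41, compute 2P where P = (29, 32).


Doubling: s = (3 x1^2 + a) / (2 y1)
s = (3*29^2 + 4) / (2*32) mod 41 = 35
x3 = s^2 - 2 x1 mod 41 = 35^2 - 2*29 = 19
y3 = s (x1 - x3) - y1 mod 41 = 35 * (29 - 19) - 32 = 31

2P = (19, 31)


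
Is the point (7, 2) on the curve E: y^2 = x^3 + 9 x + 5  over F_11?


Check whether y^2 = x^3 + 9 x + 5 (mod 11) for (x, y) = (7, 2).
LHS: y^2 = 2^2 mod 11 = 4
RHS: x^3 + 9 x + 5 = 7^3 + 9*7 + 5 mod 11 = 4
LHS = RHS

Yes, on the curve


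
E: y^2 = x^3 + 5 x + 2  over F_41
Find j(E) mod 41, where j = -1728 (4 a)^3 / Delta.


Delta = -16(4 a^3 + 27 b^2) mod 41 = 30
-1728 * (4 a)^3 = -1728 * (4*5)^3 mod 41 = 11
j = 11 * 30^(-1) mod 41 = 40

j = 40 (mod 41)


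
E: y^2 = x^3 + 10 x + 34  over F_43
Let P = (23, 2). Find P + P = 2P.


Doubling: s = (3 x1^2 + a) / (2 y1)
s = (3*23^2 + 10) / (2*2) mod 43 = 23
x3 = s^2 - 2 x1 mod 43 = 23^2 - 2*23 = 10
y3 = s (x1 - x3) - y1 mod 43 = 23 * (23 - 10) - 2 = 39

2P = (10, 39)


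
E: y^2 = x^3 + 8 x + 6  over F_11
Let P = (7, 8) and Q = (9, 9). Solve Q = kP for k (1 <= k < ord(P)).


Enumerate multiples of P until we hit Q = (9, 9):
  1P = (7, 8)
  2P = (1, 2)
  3P = (4, 6)
  4P = (9, 9)
Match found at i = 4.

k = 4


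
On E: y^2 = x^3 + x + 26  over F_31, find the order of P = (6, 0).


Compute successive multiples of P until we hit O:
  1P = (6, 0)
  2P = O

ord(P) = 2


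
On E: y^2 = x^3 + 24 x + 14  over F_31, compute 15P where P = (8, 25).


k = 15 = 1111_2 (binary, LSB first: 1111)
Double-and-add from P = (8, 25):
  bit 0 = 1: acc = O + (8, 25) = (8, 25)
  bit 1 = 1: acc = (8, 25) + (29, 12) = (27, 3)
  bit 2 = 1: acc = (27, 3) + (14, 26) = (30, 19)
  bit 3 = 1: acc = (30, 19) + (21, 18) = (29, 19)

15P = (29, 19)


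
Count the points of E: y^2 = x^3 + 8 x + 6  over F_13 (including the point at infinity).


For each x in F_13, count y with y^2 = x^3 + 8 x + 6 mod 13:
  x = 2: RHS = 4, y in [2, 11]  -> 2 point(s)
  x = 6: RHS = 10, y in [6, 7]  -> 2 point(s)
  x = 8: RHS = 10, y in [6, 7]  -> 2 point(s)
  x = 9: RHS = 1, y in [1, 12]  -> 2 point(s)
  x = 12: RHS = 10, y in [6, 7]  -> 2 point(s)
Affine points: 10. Add the point at infinity: total = 11.

#E(F_13) = 11


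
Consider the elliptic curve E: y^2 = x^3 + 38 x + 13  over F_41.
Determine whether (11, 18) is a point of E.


Check whether y^2 = x^3 + 38 x + 13 (mod 41) for (x, y) = (11, 18).
LHS: y^2 = 18^2 mod 41 = 37
RHS: x^3 + 38 x + 13 = 11^3 + 38*11 + 13 mod 41 = 40
LHS != RHS

No, not on the curve


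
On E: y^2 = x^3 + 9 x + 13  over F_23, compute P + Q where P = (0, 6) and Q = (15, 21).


P != Q, so use the chord formula.
s = (y2 - y1) / (x2 - x1) = (15) / (15) mod 23 = 1
x3 = s^2 - x1 - x2 mod 23 = 1^2 - 0 - 15 = 9
y3 = s (x1 - x3) - y1 mod 23 = 1 * (0 - 9) - 6 = 8

P + Q = (9, 8)


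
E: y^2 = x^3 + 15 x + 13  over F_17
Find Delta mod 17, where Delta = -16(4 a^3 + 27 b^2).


4 a^3 + 27 b^2 = 4*15^3 + 27*13^2 = 13500 + 4563 = 18063
Delta = -16 * (18063) = -289008
Delta mod 17 = 9

Delta = 9 (mod 17)


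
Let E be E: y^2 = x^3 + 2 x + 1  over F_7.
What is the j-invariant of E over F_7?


Delta = -16(4 a^3 + 27 b^2) mod 7 = 1
-1728 * (4 a)^3 = -1728 * (4*2)^3 mod 7 = 1
j = 1 * 1^(-1) mod 7 = 1

j = 1 (mod 7)


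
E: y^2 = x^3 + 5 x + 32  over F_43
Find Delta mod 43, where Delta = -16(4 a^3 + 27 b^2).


4 a^3 + 27 b^2 = 4*5^3 + 27*32^2 = 500 + 27648 = 28148
Delta = -16 * (28148) = -450368
Delta mod 43 = 14

Delta = 14 (mod 43)


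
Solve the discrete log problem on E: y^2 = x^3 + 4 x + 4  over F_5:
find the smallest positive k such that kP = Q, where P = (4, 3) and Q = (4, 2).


Enumerate multiples of P until we hit Q = (4, 2):
  1P = (4, 3)
  2P = (1, 3)
  3P = (0, 2)
  4P = (2, 0)
  5P = (0, 3)
  6P = (1, 2)
  7P = (4, 2)
Match found at i = 7.

k = 7


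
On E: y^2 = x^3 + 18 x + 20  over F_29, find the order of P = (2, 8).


Compute successive multiples of P until we hit O:
  1P = (2, 8)
  2P = (19, 0)
  3P = (2, 21)
  4P = O

ord(P) = 4


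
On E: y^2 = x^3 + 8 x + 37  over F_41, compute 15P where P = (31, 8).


k = 15 = 1111_2 (binary, LSB first: 1111)
Double-and-add from P = (31, 8):
  bit 0 = 1: acc = O + (31, 8) = (31, 8)
  bit 1 = 1: acc = (31, 8) + (19, 18) = (27, 16)
  bit 2 = 1: acc = (27, 16) + (28, 27) = (25, 6)
  bit 3 = 1: acc = (25, 6) + (17, 24) = (22, 18)

15P = (22, 18)


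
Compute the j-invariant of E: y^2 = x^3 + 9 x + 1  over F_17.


Delta = -16(4 a^3 + 27 b^2) mod 17 = 2
-1728 * (4 a)^3 = -1728 * (4*9)^3 mod 17 = 14
j = 14 * 2^(-1) mod 17 = 7

j = 7 (mod 17)
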